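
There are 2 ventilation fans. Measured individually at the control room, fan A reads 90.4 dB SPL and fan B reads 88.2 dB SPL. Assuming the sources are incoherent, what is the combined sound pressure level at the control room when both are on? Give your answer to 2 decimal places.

Uncorrelated sources add in intensity (power), not in dB.
L_total = 10·log₁₀(10^(90.4/10) + 10^(88.2/10)) = 10·log₁₀(1757000000) = 92.45 dB SPL.

92.45 dB SPL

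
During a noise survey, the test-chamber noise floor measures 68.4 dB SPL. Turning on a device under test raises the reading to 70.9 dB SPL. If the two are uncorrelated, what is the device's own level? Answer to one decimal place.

67.3 dB SPL

Remove the background by subtracting linear intensities:
L_src = 10·log₁₀(10^(70.9/10) − 10^(68.4/10)) = 10·log₁₀(5384000) = 67.3 dB SPL.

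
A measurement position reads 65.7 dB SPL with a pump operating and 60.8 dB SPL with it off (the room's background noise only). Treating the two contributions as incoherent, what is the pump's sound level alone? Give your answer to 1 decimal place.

Subtract intensities: L_src = 10·log₁₀(10^(L_total/10) − 10^(L_bg/10)).
L_src = 10·log₁₀(10^(65.7/10) − 10^(60.8/10)) = 10·log₁₀(2513000) = 64.0 dB SPL.

64.0 dB SPL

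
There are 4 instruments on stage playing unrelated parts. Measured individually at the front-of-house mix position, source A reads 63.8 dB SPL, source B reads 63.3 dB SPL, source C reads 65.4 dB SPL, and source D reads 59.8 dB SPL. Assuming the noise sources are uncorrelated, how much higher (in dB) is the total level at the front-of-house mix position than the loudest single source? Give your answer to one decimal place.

4.1 dB

Uncorrelated sources add in intensity (power), not in dB.
L_total = 10·log₁₀(10^(63.8/10) + 10^(63.3/10) + 10^(65.4/10) + 10^(59.8/10)) = 69.52 dB SPL.
Excess over the loudest (65.4 dB): 69.52 − 65.4 = 4.1 dB.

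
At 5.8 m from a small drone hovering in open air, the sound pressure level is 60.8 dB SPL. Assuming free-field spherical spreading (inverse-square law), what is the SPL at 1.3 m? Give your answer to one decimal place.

73.8 dB SPL

For a point source in a free field, ΔL = −20·log₁₀(d₂/d₁).
ΔL = −20·log₁₀(1.3/5.8) = 12.99 dB, so L₂ = 60.8 + (12.99) = 73.8 dB SPL.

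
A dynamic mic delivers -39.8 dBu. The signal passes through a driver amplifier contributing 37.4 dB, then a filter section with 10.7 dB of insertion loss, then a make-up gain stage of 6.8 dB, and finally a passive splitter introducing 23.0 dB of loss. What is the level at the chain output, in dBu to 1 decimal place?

In dB, series stages simply add:
-39.8 + 37.4 − 10.7 + 6.8 − 23.0 = -29.3 dBu.

-29.3 dBu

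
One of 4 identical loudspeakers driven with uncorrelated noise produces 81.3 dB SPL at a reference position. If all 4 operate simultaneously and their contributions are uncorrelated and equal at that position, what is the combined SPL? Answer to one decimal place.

4 equal incoherent sources raise the level by 10·log₁₀(4) = 6.02 dB.
L_total = 81.3 + 6.02 = 87.3 dB SPL.

87.3 dB SPL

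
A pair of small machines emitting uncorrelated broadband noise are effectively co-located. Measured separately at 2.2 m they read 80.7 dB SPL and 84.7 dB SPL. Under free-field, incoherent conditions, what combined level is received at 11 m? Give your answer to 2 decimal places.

Combined at 2.2 m: 10·log₁₀(10^(80.7/10)+10^(84.7/10)) = 86.155 dB SPL.
Then apply −20·log₁₀(11/2.2) = -13.979 dB → 72.18 dB SPL.

72.18 dB SPL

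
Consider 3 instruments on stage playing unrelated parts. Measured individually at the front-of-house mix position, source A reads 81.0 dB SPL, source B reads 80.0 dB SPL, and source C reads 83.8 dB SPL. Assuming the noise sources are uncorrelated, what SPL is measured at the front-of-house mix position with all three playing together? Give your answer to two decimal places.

86.68 dB SPL

Incoherent sources sum as intensities:
L_total = 10·log₁₀(10^(81.0/10) + 10^(80.0/10) + 10^(83.8/10)) = 10·log₁₀(465800000) = 86.68 dB SPL.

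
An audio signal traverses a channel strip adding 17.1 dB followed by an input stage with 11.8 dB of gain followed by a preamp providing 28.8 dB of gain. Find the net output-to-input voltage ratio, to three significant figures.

767

Net gain = 17.1 + 11.8 + 28.8 = 57.7 dB.
Voltage ratio = 10^(57.7/20) = 767.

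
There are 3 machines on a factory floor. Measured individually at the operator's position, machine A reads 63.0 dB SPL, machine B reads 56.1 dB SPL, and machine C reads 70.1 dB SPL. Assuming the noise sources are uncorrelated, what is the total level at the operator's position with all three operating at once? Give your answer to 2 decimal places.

Add the sources as powers (linear), then convert back to dB:
L_total = 10·log₁₀(10^(63.0/10) + 10^(56.1/10) + 10^(70.1/10)) = 10·log₁₀(12640000) = 71.02 dB SPL.

71.02 dB SPL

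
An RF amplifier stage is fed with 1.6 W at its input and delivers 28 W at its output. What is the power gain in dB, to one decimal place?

Power ratio → dB uses the 10·log₁₀ form:
10·log₁₀(28/1.6) = 10·log₁₀(17.50) = 12.4 dB.

12.4 dB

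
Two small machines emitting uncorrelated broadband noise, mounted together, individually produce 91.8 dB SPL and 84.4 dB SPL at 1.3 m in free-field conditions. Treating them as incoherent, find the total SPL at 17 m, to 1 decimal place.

70.2 dB SPL

Combined at 1.3 m: 10·log₁₀(10^(91.8/10)+10^(84.4/10)) = 92.53 dB SPL.
Then apply −20·log₁₀(17/1.3) = -22.33 dB → 70.2 dB SPL.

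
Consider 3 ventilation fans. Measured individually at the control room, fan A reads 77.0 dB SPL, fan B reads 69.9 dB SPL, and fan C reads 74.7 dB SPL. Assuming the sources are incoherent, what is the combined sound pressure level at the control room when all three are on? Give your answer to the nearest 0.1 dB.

79.5 dB SPL

Uncorrelated sources add in intensity (power), not in dB.
L_total = 10·log₁₀(10^(77.0/10) + 10^(69.9/10) + 10^(74.7/10)) = 10·log₁₀(89400000) = 79.5 dB SPL.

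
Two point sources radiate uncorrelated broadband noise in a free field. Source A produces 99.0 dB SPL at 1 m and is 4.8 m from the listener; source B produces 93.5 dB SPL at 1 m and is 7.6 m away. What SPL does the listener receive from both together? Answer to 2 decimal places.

85.84 dB SPL

At the listener: L_A = 99.0 − 20·log₁₀(4.8) = 85.375 dB; L_B = 93.5 − 20·log₁₀(7.6) = 75.884 dB.
Combined: 10·log₁₀(10^(85.375/10)+10^(75.884/10)) = 85.84 dB SPL.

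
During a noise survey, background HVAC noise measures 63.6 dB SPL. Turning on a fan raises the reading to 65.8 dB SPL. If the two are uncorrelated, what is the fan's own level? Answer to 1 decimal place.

Subtract intensities: L_src = 10·log₁₀(10^(L_total/10) − 10^(L_bg/10)).
L_src = 10·log₁₀(10^(65.8/10) − 10^(63.6/10)) = 10·log₁₀(1511000) = 61.8 dB SPL.

61.8 dB SPL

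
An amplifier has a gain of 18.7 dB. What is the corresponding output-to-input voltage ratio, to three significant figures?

Voltage ratio = 10^(dB/20).
10^(18.7/20) = 10^(0.9350) = 8.61.

8.61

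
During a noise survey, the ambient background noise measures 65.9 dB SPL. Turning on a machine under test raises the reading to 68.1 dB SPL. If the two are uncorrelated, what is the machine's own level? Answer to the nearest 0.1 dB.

64.1 dB SPL

Remove the background by subtracting linear intensities:
L_src = 10·log₁₀(10^(68.1/10) − 10^(65.9/10)) = 10·log₁₀(2566000) = 64.1 dB SPL.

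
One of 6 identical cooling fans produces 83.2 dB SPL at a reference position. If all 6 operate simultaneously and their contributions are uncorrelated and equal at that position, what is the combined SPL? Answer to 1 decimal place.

6 equal incoherent sources raise the level by 10·log₁₀(6) = 7.78 dB.
L_total = 83.2 + 7.78 = 91.0 dB SPL.

91.0 dB SPL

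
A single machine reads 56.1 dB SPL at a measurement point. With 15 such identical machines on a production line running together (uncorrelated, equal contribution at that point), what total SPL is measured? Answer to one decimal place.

15 equal incoherent sources raise the level by 10·log₁₀(15) = 11.76 dB.
L_total = 56.1 + 11.76 = 67.9 dB SPL.

67.9 dB SPL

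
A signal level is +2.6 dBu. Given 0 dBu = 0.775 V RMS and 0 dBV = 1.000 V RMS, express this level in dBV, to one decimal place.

+0.4 dBV

The offset between the scales is 20·log₁₀(0.775/1.000) = −2.214 dB.
So dBV = +2.6 − 2.214 = +0.4 dBV.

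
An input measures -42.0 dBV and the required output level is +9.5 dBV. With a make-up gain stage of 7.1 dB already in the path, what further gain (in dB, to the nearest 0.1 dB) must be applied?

44.4 dB

The required make-up gain is the shortfall in the dB sum.
G = +9.5 − (-42.0) − 7.1 = 44.4 dB.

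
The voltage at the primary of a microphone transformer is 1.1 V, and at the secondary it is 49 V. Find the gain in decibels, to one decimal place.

Voltage is an amplitude quantity, so gain = 20·log₁₀(V_out/V_in).
20·log₁₀(49/1.1) = 20·log₁₀(44.55) = 33.0 dB.

33.0 dB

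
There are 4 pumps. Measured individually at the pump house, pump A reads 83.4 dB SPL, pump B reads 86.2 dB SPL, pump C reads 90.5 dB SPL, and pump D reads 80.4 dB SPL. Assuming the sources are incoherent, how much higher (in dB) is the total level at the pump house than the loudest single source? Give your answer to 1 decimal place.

Incoherent sources sum as intensities:
L_total = 10·log₁₀(10^(83.4/10) + 10^(86.2/10) + 10^(90.5/10) + 10^(80.4/10)) = 92.71 dB SPL.
Excess over the loudest (90.5 dB): 92.71 − 90.5 = 2.2 dB.

2.2 dB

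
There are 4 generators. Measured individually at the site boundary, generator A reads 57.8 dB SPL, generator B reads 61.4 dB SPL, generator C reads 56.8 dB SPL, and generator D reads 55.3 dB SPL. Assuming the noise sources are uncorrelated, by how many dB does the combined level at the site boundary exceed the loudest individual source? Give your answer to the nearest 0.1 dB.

Incoherent sources sum as intensities:
L_total = 10·log₁₀(10^(57.8/10) + 10^(61.4/10) + 10^(56.8/10) + 10^(55.3/10)) = 64.47 dB SPL.
Excess over the loudest (61.4 dB): 64.47 − 61.4 = 3.1 dB.

3.1 dB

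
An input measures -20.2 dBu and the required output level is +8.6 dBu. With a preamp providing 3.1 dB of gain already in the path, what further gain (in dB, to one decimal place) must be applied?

The required make-up gain is the shortfall in the dB sum.
G = +8.6 − (-20.2) − 3.1 = 25.7 dB.

25.7 dB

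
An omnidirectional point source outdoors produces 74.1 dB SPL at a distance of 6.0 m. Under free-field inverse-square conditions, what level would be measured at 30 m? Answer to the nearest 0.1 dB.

60.1 dB SPL

For a point source in a free field, ΔL = −20·log₁₀(d₂/d₁).
ΔL = −20·log₁₀(30/6.0) = -13.98 dB, so L₂ = 74.1 + (-13.98) = 60.1 dB SPL.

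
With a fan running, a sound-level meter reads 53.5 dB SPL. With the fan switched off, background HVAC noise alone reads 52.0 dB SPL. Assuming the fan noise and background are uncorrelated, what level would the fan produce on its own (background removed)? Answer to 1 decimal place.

Remove the background by subtracting linear intensities:
L_src = 10·log₁₀(10^(53.5/10) − 10^(52.0/10)) = 10·log₁₀(65380) = 48.2 dB SPL.

48.2 dB SPL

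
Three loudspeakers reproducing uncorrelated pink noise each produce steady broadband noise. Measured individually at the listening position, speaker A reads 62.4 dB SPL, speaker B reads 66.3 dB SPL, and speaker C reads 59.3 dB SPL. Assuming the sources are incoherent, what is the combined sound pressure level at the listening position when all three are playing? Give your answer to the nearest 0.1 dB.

Add the sources as powers (linear), then convert back to dB:
L_total = 10·log₁₀(10^(62.4/10) + 10^(66.3/10) + 10^(59.3/10)) = 10·log₁₀(6855000) = 68.4 dB SPL.

68.4 dB SPL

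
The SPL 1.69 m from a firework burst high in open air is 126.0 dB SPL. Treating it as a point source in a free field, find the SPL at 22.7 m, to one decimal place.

103.4 dB SPL

Inverse-square spreading gives ΔL = −20·log₁₀(d₂/d₁).
ΔL = −20·log₁₀(22.7/1.69) = -22.56 dB, so L₂ = 126.0 + (-22.56) = 103.4 dB SPL.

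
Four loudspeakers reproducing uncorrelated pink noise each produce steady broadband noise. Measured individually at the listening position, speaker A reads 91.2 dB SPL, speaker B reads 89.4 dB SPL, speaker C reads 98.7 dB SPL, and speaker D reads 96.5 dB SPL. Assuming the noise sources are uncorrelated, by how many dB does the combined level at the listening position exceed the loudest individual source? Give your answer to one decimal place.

Add the sources as powers (linear), then convert back to dB:
L_total = 10·log₁₀(10^(91.2/10) + 10^(89.4/10) + 10^(98.7/10) + 10^(96.5/10)) = 101.48 dB SPL.
Excess over the loudest (98.7 dB): 101.48 − 98.7 = 2.8 dB.

2.8 dB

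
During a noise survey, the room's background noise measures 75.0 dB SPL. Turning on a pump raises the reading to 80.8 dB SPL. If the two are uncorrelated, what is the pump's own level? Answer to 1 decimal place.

Remove the background by subtracting linear intensities:
L_src = 10·log₁₀(10^(80.8/10) − 10^(75.0/10)) = 10·log₁₀(88600000) = 79.5 dB SPL.

79.5 dB SPL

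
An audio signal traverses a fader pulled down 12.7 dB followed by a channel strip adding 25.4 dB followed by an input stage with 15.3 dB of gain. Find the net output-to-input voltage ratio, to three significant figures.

Net gain = (−12.7) + 25.4 + 15.3 = 28.0 dB.
Voltage ratio = 10^(28.0/20) = 25.1.

25.1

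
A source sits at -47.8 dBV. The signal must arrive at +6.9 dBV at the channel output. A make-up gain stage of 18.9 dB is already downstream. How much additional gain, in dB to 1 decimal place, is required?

35.8 dB

The required make-up gain is the shortfall in the dB sum.
G = +6.9 − (-47.8) − 18.9 = 35.8 dB.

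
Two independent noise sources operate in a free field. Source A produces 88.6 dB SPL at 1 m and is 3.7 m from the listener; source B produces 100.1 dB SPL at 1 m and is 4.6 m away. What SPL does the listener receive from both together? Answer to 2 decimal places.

87.30 dB SPL

At the listener: L_A = 88.6 − 20·log₁₀(3.7) = 77.236 dB; L_B = 100.1 − 20·log₁₀(4.6) = 86.845 dB.
Combined: 10·log₁₀(10^(77.236/10)+10^(86.845/10)) = 87.30 dB SPL.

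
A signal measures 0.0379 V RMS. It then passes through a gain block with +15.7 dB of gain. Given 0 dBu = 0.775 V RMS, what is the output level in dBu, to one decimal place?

Input level: 20·log₁₀(0.0379/0.775) = -26.21 dBu.
Output: -26.21 + 15.7 = -10.5 dBu.

-10.5 dBu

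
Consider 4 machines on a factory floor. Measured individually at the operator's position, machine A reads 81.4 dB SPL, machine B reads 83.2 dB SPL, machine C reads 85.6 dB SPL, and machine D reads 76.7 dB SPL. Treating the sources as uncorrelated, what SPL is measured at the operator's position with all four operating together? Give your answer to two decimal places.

88.79 dB SPL

Uncorrelated sources add in intensity (power), not in dB.
L_total = 10·log₁₀(10^(81.4/10) + 10^(83.2/10) + 10^(85.6/10) + 10^(76.7/10)) = 10·log₁₀(756800000) = 88.79 dB SPL.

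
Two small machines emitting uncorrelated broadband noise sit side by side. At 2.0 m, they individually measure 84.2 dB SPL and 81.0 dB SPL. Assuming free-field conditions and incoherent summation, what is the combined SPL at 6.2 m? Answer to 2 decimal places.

Combined at 2.0 m: 10·log₁₀(10^(84.2/10)+10^(81.0/10)) = 85.899 dB SPL.
Then apply −20·log₁₀(6.2/2.0) = -9.827 dB → 76.07 dB SPL.

76.07 dB SPL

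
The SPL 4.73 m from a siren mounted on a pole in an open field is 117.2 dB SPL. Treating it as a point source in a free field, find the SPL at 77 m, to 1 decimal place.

Free-field point source: level drops by 20·log₁₀ of the distance ratio.
ΔL = −20·log₁₀(77/4.73) = -24.23 dB, so L₂ = 117.2 + (-24.23) = 93.0 dB SPL.

93.0 dB SPL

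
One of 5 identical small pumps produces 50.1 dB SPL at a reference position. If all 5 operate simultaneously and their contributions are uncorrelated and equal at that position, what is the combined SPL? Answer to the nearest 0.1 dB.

57.1 dB SPL

5 equal incoherent sources raise the level by 10·log₁₀(5) = 6.99 dB.
L_total = 50.1 + 6.99 = 57.1 dB SPL.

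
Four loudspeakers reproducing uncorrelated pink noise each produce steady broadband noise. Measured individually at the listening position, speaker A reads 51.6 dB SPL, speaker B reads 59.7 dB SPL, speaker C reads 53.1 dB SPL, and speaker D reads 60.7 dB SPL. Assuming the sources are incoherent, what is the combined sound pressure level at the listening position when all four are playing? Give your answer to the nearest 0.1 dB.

63.9 dB SPL

Incoherent sources sum as intensities:
L_total = 10·log₁₀(10^(51.6/10) + 10^(59.7/10) + 10^(53.1/10) + 10^(60.7/10)) = 10·log₁₀(2457000) = 63.9 dB SPL.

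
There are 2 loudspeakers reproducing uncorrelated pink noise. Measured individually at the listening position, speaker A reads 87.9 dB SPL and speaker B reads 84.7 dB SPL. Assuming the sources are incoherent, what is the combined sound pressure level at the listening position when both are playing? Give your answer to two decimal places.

Add the sources as powers (linear), then convert back to dB:
L_total = 10·log₁₀(10^(87.9/10) + 10^(84.7/10)) = 10·log₁₀(911700000) = 89.60 dB SPL.

89.60 dB SPL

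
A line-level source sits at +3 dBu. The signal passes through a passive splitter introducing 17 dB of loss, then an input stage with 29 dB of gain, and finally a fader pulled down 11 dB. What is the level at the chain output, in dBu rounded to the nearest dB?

Gain stages sum in dB:
+3 − 17 + 29 − 11 = +4 dBu.

+4 dBu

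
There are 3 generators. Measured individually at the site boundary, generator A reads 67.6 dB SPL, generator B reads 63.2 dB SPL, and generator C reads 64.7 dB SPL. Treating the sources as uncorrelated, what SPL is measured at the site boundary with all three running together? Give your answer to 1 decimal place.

70.3 dB SPL

Add the sources as powers (linear), then convert back to dB:
L_total = 10·log₁₀(10^(67.6/10) + 10^(63.2/10) + 10^(64.7/10)) = 10·log₁₀(10790000) = 70.3 dB SPL.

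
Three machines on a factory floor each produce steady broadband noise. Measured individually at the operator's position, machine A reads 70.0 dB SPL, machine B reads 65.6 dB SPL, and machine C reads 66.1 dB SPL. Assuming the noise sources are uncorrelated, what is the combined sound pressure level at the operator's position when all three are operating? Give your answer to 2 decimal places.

Add the sources as powers (linear), then convert back to dB:
L_total = 10·log₁₀(10^(70.0/10) + 10^(65.6/10) + 10^(66.1/10)) = 10·log₁₀(17700000) = 72.48 dB SPL.

72.48 dB SPL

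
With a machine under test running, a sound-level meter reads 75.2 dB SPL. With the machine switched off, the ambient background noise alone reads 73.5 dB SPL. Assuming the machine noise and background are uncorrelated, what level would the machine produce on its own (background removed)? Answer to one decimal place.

70.3 dB SPL

Remove the background by subtracting linear intensities:
L_src = 10·log₁₀(10^(75.2/10) − 10^(73.5/10)) = 10·log₁₀(10730000) = 70.3 dB SPL.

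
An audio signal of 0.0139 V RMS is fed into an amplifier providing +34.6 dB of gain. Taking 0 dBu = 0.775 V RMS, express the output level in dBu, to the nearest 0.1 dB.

-0.3 dBu

Input level: 20·log₁₀(0.0139/0.775) = -34.93 dBu.
Output: -34.93 + 34.6 = -0.3 dBu.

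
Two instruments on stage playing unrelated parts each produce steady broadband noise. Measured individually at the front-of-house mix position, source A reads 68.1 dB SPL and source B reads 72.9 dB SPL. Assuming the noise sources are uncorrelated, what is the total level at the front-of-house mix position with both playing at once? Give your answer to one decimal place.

74.1 dB SPL

Uncorrelated sources add in intensity (power), not in dB.
L_total = 10·log₁₀(10^(68.1/10) + 10^(72.9/10)) = 10·log₁₀(25950000) = 74.1 dB SPL.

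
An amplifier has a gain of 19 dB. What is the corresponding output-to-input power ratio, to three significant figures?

79.4

Power ratio = 10^(dB/10).
10^(19/10) = 10^(1.900) = 79.4.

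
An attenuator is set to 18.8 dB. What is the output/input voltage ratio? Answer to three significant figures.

Voltage ratio = 10^(dB/20).
10^(-18.8/20) = 10^(-0.9400) = 0.115.

0.115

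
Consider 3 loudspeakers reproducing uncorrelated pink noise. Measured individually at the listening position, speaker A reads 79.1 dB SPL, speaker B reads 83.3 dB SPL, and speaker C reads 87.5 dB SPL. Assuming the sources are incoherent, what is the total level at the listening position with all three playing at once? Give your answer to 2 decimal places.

89.33 dB SPL

Uncorrelated sources add in intensity (power), not in dB.
L_total = 10·log₁₀(10^(79.1/10) + 10^(83.3/10) + 10^(87.5/10)) = 10·log₁₀(857400000) = 89.33 dB SPL.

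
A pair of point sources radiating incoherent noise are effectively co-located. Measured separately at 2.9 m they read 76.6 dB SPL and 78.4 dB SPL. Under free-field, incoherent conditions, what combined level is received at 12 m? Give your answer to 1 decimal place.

Combined at 2.9 m: 10·log₁₀(10^(76.6/10)+10^(78.4/10)) = 80.60 dB SPL.
Then apply −20·log₁₀(12/2.9) = -12.34 dB → 68.3 dB SPL.

68.3 dB SPL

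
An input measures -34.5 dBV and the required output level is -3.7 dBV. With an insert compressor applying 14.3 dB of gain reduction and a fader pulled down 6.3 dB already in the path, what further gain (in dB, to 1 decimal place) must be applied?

51.4 dB

The required make-up gain is the shortfall in the dB sum.
G = -3.7 − (-34.5) + 14.3 + 6.3 = 51.4 dB.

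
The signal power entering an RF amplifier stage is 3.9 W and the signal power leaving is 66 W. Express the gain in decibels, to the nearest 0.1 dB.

Power ratio → dB uses the 10·log₁₀ form:
10·log₁₀(66/3.9) = 10·log₁₀(16.92) = 12.3 dB.

12.3 dB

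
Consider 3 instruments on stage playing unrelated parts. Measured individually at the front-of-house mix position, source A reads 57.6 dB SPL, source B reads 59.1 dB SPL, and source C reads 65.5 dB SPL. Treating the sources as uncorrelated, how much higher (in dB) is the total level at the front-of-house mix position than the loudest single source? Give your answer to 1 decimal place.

1.4 dB

Uncorrelated sources add in intensity (power), not in dB.
L_total = 10·log₁₀(10^(57.6/10) + 10^(59.1/10) + 10^(65.5/10)) = 66.93 dB SPL.
Excess over the loudest (65.5 dB): 66.93 − 65.5 = 1.4 dB.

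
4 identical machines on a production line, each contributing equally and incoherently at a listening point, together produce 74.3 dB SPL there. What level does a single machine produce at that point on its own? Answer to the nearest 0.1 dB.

4 equal incoherent sources add 10·log₁₀(4) = 6.02 dB over one source.
L_one = 74.3 − 6.02 = 68.3 dB SPL.

68.3 dB SPL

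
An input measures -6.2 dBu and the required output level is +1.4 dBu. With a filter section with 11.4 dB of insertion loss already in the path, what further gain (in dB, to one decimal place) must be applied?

The required make-up gain is the shortfall in the dB sum.
G = +1.4 − (-6.2) + 11.4 = 19.0 dB.

19.0 dB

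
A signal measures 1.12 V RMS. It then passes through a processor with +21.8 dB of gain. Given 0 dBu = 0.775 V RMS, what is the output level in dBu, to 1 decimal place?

+25.0 dBu

Input level: 20·log₁₀(1.12/0.775) = 3.20 dBu.
Output: 3.20 + 21.8 = +25.0 dBu.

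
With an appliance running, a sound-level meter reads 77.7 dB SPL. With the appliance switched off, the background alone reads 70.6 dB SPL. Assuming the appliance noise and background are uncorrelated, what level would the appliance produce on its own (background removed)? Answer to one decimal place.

Background correction is a power subtraction:
L_src = 10·log₁₀(10^(77.7/10) − 10^(70.6/10)) = 10·log₁₀(47400000) = 76.8 dB SPL.

76.8 dB SPL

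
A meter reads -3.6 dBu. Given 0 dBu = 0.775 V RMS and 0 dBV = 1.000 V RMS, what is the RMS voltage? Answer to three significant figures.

V = 0.775 V × 10^(-3.6/20).
= 0.775 × 0.6607 = 0.512 V.

0.512 V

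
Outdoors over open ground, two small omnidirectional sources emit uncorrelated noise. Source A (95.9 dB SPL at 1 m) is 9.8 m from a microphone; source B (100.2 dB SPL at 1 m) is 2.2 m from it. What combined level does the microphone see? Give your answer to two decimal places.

93.43 dB SPL

At the listener: L_A = 95.9 − 20·log₁₀(9.8) = 76.075 dB; L_B = 100.2 − 20·log₁₀(2.2) = 93.352 dB.
Combined: 10·log₁₀(10^(76.075/10)+10^(93.352/10)) = 93.43 dB SPL.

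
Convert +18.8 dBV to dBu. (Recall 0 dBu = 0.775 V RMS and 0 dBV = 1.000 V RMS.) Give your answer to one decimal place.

The offset between the scales is 20·log₁₀(0.775/1.000) = −2.214 dB.
So dBu = +18.8 + 2.214 = +21.0 dBu.

+21.0 dBu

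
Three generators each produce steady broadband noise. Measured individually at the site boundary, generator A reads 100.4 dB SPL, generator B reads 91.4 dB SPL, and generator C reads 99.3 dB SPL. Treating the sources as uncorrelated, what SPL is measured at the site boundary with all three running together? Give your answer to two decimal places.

Incoherent sources sum as intensities:
L_total = 10·log₁₀(10^(100.4/10) + 10^(91.4/10) + 10^(99.3/10)) = 10·log₁₀(20857000000) = 103.19 dB SPL.

103.19 dB SPL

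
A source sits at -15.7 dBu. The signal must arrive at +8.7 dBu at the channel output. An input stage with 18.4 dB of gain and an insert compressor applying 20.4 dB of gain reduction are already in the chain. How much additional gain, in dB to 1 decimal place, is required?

The required make-up gain is the shortfall in the dB sum.
G = +8.7 − (-15.7) − 18.4 + 20.4 = 26.4 dB.

26.4 dB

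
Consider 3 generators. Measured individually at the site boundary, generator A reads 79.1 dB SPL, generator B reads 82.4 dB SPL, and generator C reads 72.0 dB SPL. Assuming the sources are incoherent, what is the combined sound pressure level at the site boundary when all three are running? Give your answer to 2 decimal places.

Uncorrelated sources add in intensity (power), not in dB.
L_total = 10·log₁₀(10^(79.1/10) + 10^(82.4/10) + 10^(72.0/10)) = 10·log₁₀(270900000) = 84.33 dB SPL.

84.33 dB SPL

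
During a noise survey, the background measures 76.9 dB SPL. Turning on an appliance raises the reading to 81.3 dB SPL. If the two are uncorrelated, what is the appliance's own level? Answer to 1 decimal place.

Remove the background by subtracting linear intensities:
L_src = 10·log₁₀(10^(81.3/10) − 10^(76.9/10)) = 10·log₁₀(85920000) = 79.3 dB SPL.

79.3 dB SPL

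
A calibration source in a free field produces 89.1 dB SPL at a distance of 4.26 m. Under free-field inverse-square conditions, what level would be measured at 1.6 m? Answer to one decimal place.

For a point source in a free field, ΔL = −20·log₁₀(d₂/d₁).
ΔL = −20·log₁₀(1.6/4.26) = 8.51 dB, so L₂ = 89.1 + (8.51) = 97.6 dB SPL.

97.6 dB SPL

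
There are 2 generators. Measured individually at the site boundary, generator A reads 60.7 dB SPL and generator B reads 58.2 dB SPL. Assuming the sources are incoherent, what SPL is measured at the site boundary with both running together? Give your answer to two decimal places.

Incoherent sources sum as intensities:
L_total = 10·log₁₀(10^(60.7/10) + 10^(58.2/10)) = 10·log₁₀(1836000) = 62.64 dB SPL.

62.64 dB SPL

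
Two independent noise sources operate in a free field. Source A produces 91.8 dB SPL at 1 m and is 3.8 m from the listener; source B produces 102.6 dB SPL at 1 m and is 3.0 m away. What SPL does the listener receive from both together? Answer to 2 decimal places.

At the listener: L_A = 91.8 − 20·log₁₀(3.8) = 80.204 dB; L_B = 102.6 − 20·log₁₀(3.0) = 93.058 dB.
Combined: 10·log₁₀(10^(80.204/10)+10^(93.058/10)) = 93.28 dB SPL.

93.28 dB SPL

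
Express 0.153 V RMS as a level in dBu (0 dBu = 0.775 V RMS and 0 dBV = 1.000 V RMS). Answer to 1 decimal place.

dBu = 20·log₁₀(V / 0.775 V).
20·log₁₀(0.153/0.775) = -14.1 dBu.

-14.1 dBu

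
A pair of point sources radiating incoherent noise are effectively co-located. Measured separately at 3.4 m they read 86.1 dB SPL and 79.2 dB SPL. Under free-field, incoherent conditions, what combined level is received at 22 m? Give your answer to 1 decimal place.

Combined at 3.4 m: 10·log₁₀(10^(86.1/10)+10^(79.2/10)) = 86.91 dB SPL.
Then apply −20·log₁₀(22/3.4) = -16.22 dB → 70.7 dB SPL.

70.7 dB SPL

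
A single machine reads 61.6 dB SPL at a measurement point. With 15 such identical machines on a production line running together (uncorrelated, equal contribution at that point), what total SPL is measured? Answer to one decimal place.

15 equal incoherent sources raise the level by 10·log₁₀(15) = 11.76 dB.
L_total = 61.6 + 11.76 = 73.4 dB SPL.

73.4 dB SPL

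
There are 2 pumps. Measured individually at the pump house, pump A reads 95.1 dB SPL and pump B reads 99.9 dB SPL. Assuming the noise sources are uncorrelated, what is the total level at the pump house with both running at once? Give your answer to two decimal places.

101.14 dB SPL

Add the sources as powers (linear), then convert back to dB:
L_total = 10·log₁₀(10^(95.1/10) + 10^(99.9/10)) = 10·log₁₀(13008000000) = 101.14 dB SPL.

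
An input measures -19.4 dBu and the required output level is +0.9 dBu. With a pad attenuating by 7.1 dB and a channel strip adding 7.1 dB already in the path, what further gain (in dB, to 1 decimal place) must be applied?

The required make-up gain is the shortfall in the dB sum.
G = +0.9 − (-19.4) + 7.1 − 7.1 = 20.3 dB.

20.3 dB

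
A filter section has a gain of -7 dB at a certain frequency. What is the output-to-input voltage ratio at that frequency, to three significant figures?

0.447

Voltage ratio = 10^(dB/20).
10^(-7/20) = 10^(-0.3500) = 0.447.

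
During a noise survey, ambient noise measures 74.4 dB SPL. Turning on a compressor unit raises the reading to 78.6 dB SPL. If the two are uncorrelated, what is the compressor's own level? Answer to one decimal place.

76.5 dB SPL

Background correction is a power subtraction:
L_src = 10·log₁₀(10^(78.6/10) − 10^(74.4/10)) = 10·log₁₀(44900000) = 76.5 dB SPL.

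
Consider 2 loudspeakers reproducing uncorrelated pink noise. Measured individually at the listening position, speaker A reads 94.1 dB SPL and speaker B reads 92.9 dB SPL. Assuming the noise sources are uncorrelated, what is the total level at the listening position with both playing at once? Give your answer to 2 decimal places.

96.55 dB SPL

Uncorrelated sources add in intensity (power), not in dB.
L_total = 10·log₁₀(10^(94.1/10) + 10^(92.9/10)) = 10·log₁₀(4520000000) = 96.55 dB SPL.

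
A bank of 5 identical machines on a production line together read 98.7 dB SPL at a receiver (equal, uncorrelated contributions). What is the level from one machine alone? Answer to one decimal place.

5 equal incoherent sources add 10·log₁₀(5) = 6.99 dB over one source.
L_one = 98.7 − 6.99 = 91.7 dB SPL.

91.7 dB SPL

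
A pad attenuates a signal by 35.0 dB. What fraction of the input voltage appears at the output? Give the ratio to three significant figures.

0.0178

Voltage ratio = 10^(dB/20).
10^(-35.0/20) = 10^(-1.750) = 0.0178.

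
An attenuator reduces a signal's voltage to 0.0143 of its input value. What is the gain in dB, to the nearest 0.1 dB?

-36.9 dB

For a voltage ratio, dB = 20·log₁₀(V₂/V₁).
20·log₁₀(0.0143) = -36.9 dB.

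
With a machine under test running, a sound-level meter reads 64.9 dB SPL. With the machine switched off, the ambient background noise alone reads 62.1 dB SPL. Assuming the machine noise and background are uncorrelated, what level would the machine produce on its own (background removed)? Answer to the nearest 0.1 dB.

61.7 dB SPL

Remove the background by subtracting linear intensities:
L_src = 10·log₁₀(10^(64.9/10) − 10^(62.1/10)) = 10·log₁₀(1468000) = 61.7 dB SPL.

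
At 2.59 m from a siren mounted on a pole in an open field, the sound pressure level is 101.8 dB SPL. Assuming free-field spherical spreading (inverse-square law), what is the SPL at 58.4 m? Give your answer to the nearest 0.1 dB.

74.7 dB SPL

For a point source in a free field, ΔL = −20·log₁₀(d₂/d₁).
ΔL = −20·log₁₀(58.4/2.59) = -27.06 dB, so L₂ = 101.8 + (-27.06) = 74.7 dB SPL.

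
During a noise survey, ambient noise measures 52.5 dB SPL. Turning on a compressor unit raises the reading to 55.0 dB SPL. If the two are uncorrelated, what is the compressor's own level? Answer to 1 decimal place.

Remove the background by subtracting linear intensities:
L_src = 10·log₁₀(10^(55.0/10) − 10^(52.5/10)) = 10·log₁₀(138400) = 51.4 dB SPL.

51.4 dB SPL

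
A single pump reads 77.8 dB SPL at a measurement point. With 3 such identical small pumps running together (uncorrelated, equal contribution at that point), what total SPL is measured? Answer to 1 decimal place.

3 equal incoherent sources raise the level by 10·log₁₀(3) = 4.77 dB.
L_total = 77.8 + 4.77 = 82.6 dB SPL.

82.6 dB SPL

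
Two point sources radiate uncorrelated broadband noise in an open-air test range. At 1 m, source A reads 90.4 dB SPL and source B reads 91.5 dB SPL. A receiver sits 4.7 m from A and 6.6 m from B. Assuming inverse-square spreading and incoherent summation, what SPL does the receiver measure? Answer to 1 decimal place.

At the listener: L_A = 90.4 − 20·log₁₀(4.7) = 76.96 dB; L_B = 91.5 − 20·log₁₀(6.6) = 75.11 dB.
Combined: 10·log₁₀(10^(76.96/10)+10^(75.11/10)) = 79.1 dB SPL.

79.1 dB SPL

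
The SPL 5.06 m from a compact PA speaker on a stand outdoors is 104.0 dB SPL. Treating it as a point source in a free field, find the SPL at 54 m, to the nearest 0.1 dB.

83.4 dB SPL

Inverse-square spreading gives ΔL = −20·log₁₀(d₂/d₁).
ΔL = −20·log₁₀(54/5.06) = -20.56 dB, so L₂ = 104.0 + (-20.56) = 83.4 dB SPL.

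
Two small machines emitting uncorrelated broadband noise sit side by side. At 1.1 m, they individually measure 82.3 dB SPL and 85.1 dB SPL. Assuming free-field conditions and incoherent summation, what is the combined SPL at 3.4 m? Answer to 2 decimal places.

Combined at 1.1 m: 10·log₁₀(10^(82.3/10)+10^(85.1/10)) = 86.932 dB SPL.
Then apply −20·log₁₀(3.4/1.1) = -9.802 dB → 77.13 dB SPL.

77.13 dB SPL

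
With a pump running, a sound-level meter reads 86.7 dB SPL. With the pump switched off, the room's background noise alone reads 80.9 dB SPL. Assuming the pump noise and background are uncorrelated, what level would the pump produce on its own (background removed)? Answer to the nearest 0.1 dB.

85.4 dB SPL

Remove the background by subtracting linear intensities:
L_src = 10·log₁₀(10^(86.7/10) − 10^(80.9/10)) = 10·log₁₀(344700000) = 85.4 dB SPL.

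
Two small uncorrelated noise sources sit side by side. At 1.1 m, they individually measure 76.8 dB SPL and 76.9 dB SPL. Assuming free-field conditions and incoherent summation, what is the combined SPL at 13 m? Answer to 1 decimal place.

58.4 dB SPL

Combined at 1.1 m: 10·log₁₀(10^(76.8/10)+10^(76.9/10)) = 79.86 dB SPL.
Then apply −20·log₁₀(13/1.1) = -21.45 dB → 58.4 dB SPL.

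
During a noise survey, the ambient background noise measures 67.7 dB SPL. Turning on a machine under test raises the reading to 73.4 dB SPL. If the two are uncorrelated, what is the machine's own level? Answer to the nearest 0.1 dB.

72.0 dB SPL

Subtract intensities: L_src = 10·log₁₀(10^(L_total/10) − 10^(L_bg/10)).
L_src = 10·log₁₀(10^(73.4/10) − 10^(67.7/10)) = 10·log₁₀(15990000) = 72.0 dB SPL.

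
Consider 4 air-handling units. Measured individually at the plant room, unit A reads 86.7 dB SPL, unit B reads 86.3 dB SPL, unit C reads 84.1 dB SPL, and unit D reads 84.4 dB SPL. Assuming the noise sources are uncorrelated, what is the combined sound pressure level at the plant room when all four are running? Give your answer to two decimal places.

91.54 dB SPL

Incoherent sources sum as intensities:
L_total = 10·log₁₀(10^(86.7/10) + 10^(86.3/10) + 10^(84.1/10) + 10^(84.4/10)) = 10·log₁₀(1427000000) = 91.54 dB SPL.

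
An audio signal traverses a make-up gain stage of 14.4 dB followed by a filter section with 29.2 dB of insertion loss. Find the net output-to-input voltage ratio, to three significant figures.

0.182

Net gain = 14.4 + (−29.2) = -14.8 dB.
Voltage ratio = 10^(-14.8/20) = 0.182.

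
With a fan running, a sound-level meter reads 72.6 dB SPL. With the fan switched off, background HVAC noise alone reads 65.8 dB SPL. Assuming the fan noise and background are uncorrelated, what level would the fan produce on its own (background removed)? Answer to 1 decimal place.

71.6 dB SPL

Background correction is a power subtraction:
L_src = 10·log₁₀(10^(72.6/10) − 10^(65.8/10)) = 10·log₁₀(14400000) = 71.6 dB SPL.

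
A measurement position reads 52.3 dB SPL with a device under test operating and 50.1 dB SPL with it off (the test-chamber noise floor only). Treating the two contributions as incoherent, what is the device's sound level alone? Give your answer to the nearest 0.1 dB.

48.3 dB SPL

Subtract intensities: L_src = 10·log₁₀(10^(L_total/10) − 10^(L_bg/10)).
L_src = 10·log₁₀(10^(52.3/10) − 10^(50.1/10)) = 10·log₁₀(67500) = 48.3 dB SPL.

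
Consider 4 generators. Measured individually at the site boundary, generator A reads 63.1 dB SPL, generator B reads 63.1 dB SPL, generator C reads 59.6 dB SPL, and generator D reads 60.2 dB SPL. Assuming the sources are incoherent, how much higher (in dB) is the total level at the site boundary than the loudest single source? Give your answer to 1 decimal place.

Uncorrelated sources add in intensity (power), not in dB.
L_total = 10·log₁₀(10^(63.1/10) + 10^(63.1/10) + 10^(59.6/10) + 10^(60.2/10)) = 67.81 dB SPL.
Excess over the loudest (63.1 dB): 67.81 − 63.1 = 4.7 dB.

4.7 dB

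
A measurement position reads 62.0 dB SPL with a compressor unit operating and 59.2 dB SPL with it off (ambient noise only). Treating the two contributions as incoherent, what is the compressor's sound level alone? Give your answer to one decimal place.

Background correction is a power subtraction:
L_src = 10·log₁₀(10^(62.0/10) − 10^(59.2/10)) = 10·log₁₀(753100) = 58.8 dB SPL.

58.8 dB SPL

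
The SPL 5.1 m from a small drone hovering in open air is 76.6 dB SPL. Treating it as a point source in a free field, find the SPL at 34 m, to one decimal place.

60.1 dB SPL

Inverse-square spreading gives ΔL = −20·log₁₀(d₂/d₁).
ΔL = −20·log₁₀(34/5.1) = -16.48 dB, so L₂ = 76.6 + (-16.48) = 60.1 dB SPL.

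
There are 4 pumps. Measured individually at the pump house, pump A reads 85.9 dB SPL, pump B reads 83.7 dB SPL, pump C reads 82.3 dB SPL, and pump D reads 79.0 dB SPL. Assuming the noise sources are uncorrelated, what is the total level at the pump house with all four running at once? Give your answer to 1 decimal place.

Incoherent sources sum as intensities:
L_total = 10·log₁₀(10^(85.9/10) + 10^(83.7/10) + 10^(82.3/10) + 10^(79.0/10)) = 10·log₁₀(872700000) = 89.4 dB SPL.

89.4 dB SPL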